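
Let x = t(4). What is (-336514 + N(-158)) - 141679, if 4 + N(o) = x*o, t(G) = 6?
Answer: -479145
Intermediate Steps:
x = 6
N(o) = -4 + 6*o
(-336514 + N(-158)) - 141679 = (-336514 + (-4 + 6*(-158))) - 141679 = (-336514 + (-4 - 948)) - 141679 = (-336514 - 952) - 141679 = -337466 - 141679 = -479145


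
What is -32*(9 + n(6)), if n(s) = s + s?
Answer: -672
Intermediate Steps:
n(s) = 2*s
-32*(9 + n(6)) = -32*(9 + 2*6) = -32*(9 + 12) = -32*21 = -672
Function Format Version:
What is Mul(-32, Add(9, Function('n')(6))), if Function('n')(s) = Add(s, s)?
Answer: -672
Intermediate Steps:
Function('n')(s) = Mul(2, s)
Mul(-32, Add(9, Function('n')(6))) = Mul(-32, Add(9, Mul(2, 6))) = Mul(-32, Add(9, 12)) = Mul(-32, 21) = -672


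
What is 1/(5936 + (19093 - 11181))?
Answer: 1/13848 ≈ 7.2213e-5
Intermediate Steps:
1/(5936 + (19093 - 11181)) = 1/(5936 + 7912) = 1/13848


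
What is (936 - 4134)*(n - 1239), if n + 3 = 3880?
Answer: -8436324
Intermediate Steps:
n = 3877 (n = -3 + 3880 = 3877)
(936 - 4134)*(n - 1239) = (936 - 4134)*(3877 - 1239) = -3198*2638 = -8436324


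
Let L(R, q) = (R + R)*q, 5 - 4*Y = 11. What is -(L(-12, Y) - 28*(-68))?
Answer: -1940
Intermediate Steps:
Y = -3/2 (Y = 5/4 - ¼*11 = 5/4 - 11/4 = -3/2 ≈ -1.5000)
L(R, q) = 2*R*q (L(R, q) = (2*R)*q = 2*R*q)
-(L(-12, Y) - 28*(-68)) = -(2*(-12)*(-3/2) - 28*(-68)) = -(36 + 1904) = -1*1940 = -1940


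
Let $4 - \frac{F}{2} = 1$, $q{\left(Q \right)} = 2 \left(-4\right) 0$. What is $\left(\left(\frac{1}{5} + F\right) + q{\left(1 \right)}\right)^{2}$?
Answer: $\frac{961}{25} \approx 38.44$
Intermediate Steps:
$q{\left(Q \right)} = 0$ ($q{\left(Q \right)} = \left(-8\right) 0 = 0$)
$F = 6$ ($F = 8 - 2 = 6$)
$\left(\left(\frac{1}{5} + F\right) + q{\left(1 \right)}\right)^{2} = \left(\left(\frac{1}{5} + 6\right) + 0\right)^{2} = \left(\frac{31}{5} + 0\right)^{2} = \left(\frac{31}{5}\right)^{2} = \frac{961}{25}$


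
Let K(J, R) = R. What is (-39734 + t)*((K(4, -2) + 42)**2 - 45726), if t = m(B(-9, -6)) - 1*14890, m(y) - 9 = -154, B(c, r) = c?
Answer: 2416736894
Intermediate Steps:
m(y) = -145 (m(y) = 9 - 154 = -145)
t = -15035 (t = -145 - 1*14890 = -145 - 14890 = -15035)
(-39734 + t)*((K(4, -2) + 42)**2 - 45726) = (-39734 - 15035)*((-2 + 42)**2 - 45726) = -54769*(40**2 - 45726) = -54769*(1600 - 45726) = -54769*(-44126) = 2416736894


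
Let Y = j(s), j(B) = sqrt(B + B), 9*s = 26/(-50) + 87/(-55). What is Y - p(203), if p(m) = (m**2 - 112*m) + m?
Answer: -18676 + 34*I*sqrt(11)/165 ≈ -18676.0 + 0.68343*I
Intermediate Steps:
p(m) = m**2 - 111*m
s = -578/2475 (s = (26/(-50) + 87/(-55))/9 = (26*(-1/50) + 87*(-1/55))/9 = (-13/25 - 87/55)/9 = (1/9)*(-578/275) = -578/2475 ≈ -0.23354)
j(B) = sqrt(2)*sqrt(B) (j(B) = sqrt(2*B) = sqrt(2)*sqrt(B))
Y = 34*I*sqrt(11)/165 (Y = sqrt(2)*sqrt(-578/2475) = sqrt(2)*(17*I*sqrt(22)/165) = 34*I*sqrt(11)/165 ≈ 0.68343*I)
Y - p(203) = 34*I*sqrt(11)/165 - 203*(-111 + 203) = 34*I*sqrt(11)/165 - 203*92 = 34*I*sqrt(11)/165 - 1*18676 = 34*I*sqrt(11)/165 - 18676 = -18676 + 34*I*sqrt(11)/165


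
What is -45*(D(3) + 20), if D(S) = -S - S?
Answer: -630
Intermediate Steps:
D(S) = -2*S
-45*(D(3) + 20) = -45*(-2*3 + 20) = -45*(-6 + 20) = -45*14 = -630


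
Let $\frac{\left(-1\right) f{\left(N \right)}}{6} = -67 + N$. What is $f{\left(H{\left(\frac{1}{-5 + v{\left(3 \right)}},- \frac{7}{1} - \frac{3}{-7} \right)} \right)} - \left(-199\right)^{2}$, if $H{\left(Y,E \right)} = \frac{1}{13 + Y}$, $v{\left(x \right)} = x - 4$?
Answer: $- \frac{3018359}{77} \approx -39199.0$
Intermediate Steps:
$v{\left(x \right)} = -4 + x$
$f{\left(N \right)} = 402 - 6 N$ ($f{\left(N \right)} = - 6 \left(-67 + N\right) = 402 - 6 N$)
$f{\left(H{\left(\frac{1}{-5 + v{\left(3 \right)}},- \frac{7}{1} - \frac{3}{-7} \right)} \right)} - \left(-199\right)^{2} = \left(402 - \frac{6}{13 + \frac{1}{-5 + \left(-4 + 3\right)}}\right) - \left(-199\right)^{2} = \left(402 - \frac{6}{13 + \frac{1}{-5 - 1}}\right) - 39601 = \left(402 - \frac{6}{13 + \frac{1}{-6}}\right) - 39601 = \left(402 - \frac{6}{13 - \frac{1}{6}}\right) - 39601 = \left(402 - \frac{6}{\frac{77}{6}}\right) - 39601 = \left(402 - \frac{36}{77}\right) - 39601 = \frac{30918}{77} - 39601 = - \frac{3018359}{77}$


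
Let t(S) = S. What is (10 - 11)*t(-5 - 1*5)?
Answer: 10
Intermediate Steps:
(10 - 11)*t(-5 - 1*5) = (10 - 11)*(-5 - 1*5) = -(-5 - 5) = -1*(-10) = 10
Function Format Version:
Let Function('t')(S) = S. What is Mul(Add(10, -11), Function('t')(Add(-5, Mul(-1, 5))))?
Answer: 10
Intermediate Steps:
Mul(Add(10, -11), Function('t')(Add(-5, Mul(-1, 5)))) = Mul(Add(10, -11), Add(-5, Mul(-1, 5))) = Mul(-1, Add(-5, -5)) = Mul(-1, -10) = 10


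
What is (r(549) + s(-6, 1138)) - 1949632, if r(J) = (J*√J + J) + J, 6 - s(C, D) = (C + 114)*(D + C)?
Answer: -2070784 + 1647*√61 ≈ -2.0579e+6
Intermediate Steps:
s(C, D) = 6 - (114 + C)*(C + D) (s(C, D) = 6 - (C + 114)*(D + C) = 6 - (114 + C)*(C + D))
r(J) = J^(3/2) + 2*J (r(J) = (J^(3/2) + J) + J = (J + J^(3/2)) + J = J^(3/2) + 2*J)
(r(549) + s(-6, 1138)) - 1949632 = ((549^(3/2) + 2*549) + (6 - 1*(-6)² - 114*(-6) - 114*1138 - 1*(-6)*1138)) - 1949632 = ((1647*√61 + 1098) + (6 - 1*36 + 684 - 129732 + 6828)) - 1949632 = ((1098 + 1647*√61) + (6 - 36 + 684 - 129732 + 6828)) - 1949632 = ((1098 + 1647*√61) - 122250) - 1949632 = (-121152 + 1647*√61) - 1949632 = -2070784 + 1647*√61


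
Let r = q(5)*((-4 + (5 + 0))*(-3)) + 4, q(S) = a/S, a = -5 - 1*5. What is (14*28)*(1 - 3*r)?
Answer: -11368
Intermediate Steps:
a = -10 (a = -5 - 5 = -10)
q(S) = -10/S
r = 10 (r = (-10/5)*((-4 + (5 + 0))*(-3)) + 4 = (-10*⅕)*((-4 + 5)*(-3)) + 4 = -2*(-3) + 4 = 6 + 4 = 10)
(14*28)*(1 - 3*r) = (14*28)*(1 - 3*10) = 392*(1 - 30) = 392*(-29) = -11368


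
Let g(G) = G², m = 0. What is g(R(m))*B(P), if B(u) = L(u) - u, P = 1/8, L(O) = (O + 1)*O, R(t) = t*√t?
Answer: 0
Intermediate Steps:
R(t) = t^(3/2)
L(O) = O*(1 + O) (L(O) = (1 + O)*O = O*(1 + O))
P = ⅛ ≈ 0.12500
B(u) = -u + u*(1 + u) (B(u) = u*(1 + u) - u = -u + u*(1 + u))
g(R(m))*B(P) = (0^(3/2))²*(⅛)² = 0²*(1/64) = 0*(1/64) = 0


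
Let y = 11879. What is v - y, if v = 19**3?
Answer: -5020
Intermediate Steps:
v = 6859
v - y = 6859 - 1*11879 = 6859 - 11879 = -5020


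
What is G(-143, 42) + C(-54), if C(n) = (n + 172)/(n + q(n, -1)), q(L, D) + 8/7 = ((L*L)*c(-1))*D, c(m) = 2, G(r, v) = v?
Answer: 864997/20605 ≈ 41.980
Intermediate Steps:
q(L, D) = -8/7 + 2*D*L² (q(L, D) = -8/7 + ((L*L)*2)*D = -8/7 + (L²*2)*D = -8/7 + (2*L²)*D = -8/7 + 2*D*L²)
C(n) = (172 + n)/(-8/7 + n - 2*n²) (C(n) = (n + 172)/(n + (-8/7 + 2*(-1)*n²)) = (172 + n)/(n + (-8/7 - 2*n²)) = (172 + n)/(-8/7 + n - 2*n²))
G(-143, 42) + C(-54) = 42 + 7*(-172 - 1*(-54))/(8 - 7*(-54) + 14*(-54)²) = 42 + 7*(-172 + 54)/(8 + 378 + 14*2916) = 42 + 7*(-118)/(8 + 378 + 40824) = 42 + 7*(-118)/41210 = 42 + 7*(1/41210)*(-118) = 42 - 413/20605 = 864997/20605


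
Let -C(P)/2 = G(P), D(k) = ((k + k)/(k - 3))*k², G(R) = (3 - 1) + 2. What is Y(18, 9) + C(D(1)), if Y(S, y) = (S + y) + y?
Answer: 28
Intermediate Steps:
Y(S, y) = S + 2*y
G(R) = 4 (G(R) = 2 + 2 = 4)
D(k) = 2*k³/(-3 + k) (D(k) = ((2*k)/(-3 + k))*k² = (2*k/(-3 + k))*k² = 2*k³/(-3 + k))
C(P) = -8 (C(P) = -2*4 = -8)
Y(18, 9) + C(D(1)) = (18 + 2*9) - 8 = (18 + 18) - 8 = 36 - 8 = 28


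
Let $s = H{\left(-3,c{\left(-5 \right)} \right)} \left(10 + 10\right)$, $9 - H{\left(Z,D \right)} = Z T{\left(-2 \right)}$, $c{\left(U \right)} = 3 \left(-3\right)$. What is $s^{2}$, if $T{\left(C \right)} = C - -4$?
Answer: $90000$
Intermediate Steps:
$T{\left(C \right)} = 4 + C$ ($T{\left(C \right)} = C + 4 = 4 + C$)
$c{\left(U \right)} = -9$
$H{\left(Z,D \right)} = 9 - 2 Z$ ($H{\left(Z,D \right)} = 9 - Z \left(4 - 2\right) = 9 - Z 2 = 9 - 2 Z$)
$s = 300$ ($s = \left(9 - -6\right) \left(10 + 10\right) = \left(9 + 6\right) 20 = 15 \cdot 20 = 300$)
$s^{2} = 300^{2} = 90000$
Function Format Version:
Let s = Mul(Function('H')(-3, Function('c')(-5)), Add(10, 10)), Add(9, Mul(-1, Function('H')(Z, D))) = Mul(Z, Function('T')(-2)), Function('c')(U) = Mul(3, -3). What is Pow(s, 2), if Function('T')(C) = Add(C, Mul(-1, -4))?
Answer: 90000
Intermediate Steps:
Function('T')(C) = Add(4, C) (Function('T')(C) = Add(C, 4) = Add(4, C))
Function('c')(U) = -9
Function('H')(Z, D) = Add(9, Mul(-2, Z)) (Function('H')(Z, D) = Add(9, Mul(-1, Mul(Z, Add(4, -2)))) = Add(9, Mul(-1, Mul(Z, 2))) = Add(9, Mul(-1, Mul(2, Z))) = Add(9, Mul(-2, Z)))
s = 300 (s = Mul(Add(9, Mul(-2, -3)), Add(10, 10)) = Mul(Add(9, 6), 20) = Mul(15, 20) = 300)
Pow(s, 2) = Pow(300, 2) = 90000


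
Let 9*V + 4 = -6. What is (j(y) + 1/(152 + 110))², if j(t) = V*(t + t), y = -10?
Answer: 2746703281/5560164 ≈ 494.00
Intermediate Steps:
V = -10/9 (V = -4/9 + (⅑)*(-6) = -4/9 - ⅔ = -10/9 ≈ -1.1111)
j(t) = -20*t/9 (j(t) = -10*(t + t)/9 = -20*t/9)
(j(y) + 1/(152 + 110))² = (-20/9*(-10) + 1/(152 + 110))² = (200/9 + 1/262)² = (52409/2358)² = 2746703281/5560164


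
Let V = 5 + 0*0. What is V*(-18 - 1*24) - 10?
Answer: -220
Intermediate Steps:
V = 5 (V = 5 + 0 = 5)
V*(-18 - 1*24) - 10 = 5*(-18 - 1*24) - 10 = 5*(-18 - 24) - 10 = 5*(-42) - 10 = -210 - 10 = -220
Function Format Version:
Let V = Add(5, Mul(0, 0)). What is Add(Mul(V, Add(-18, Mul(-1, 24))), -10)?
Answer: -220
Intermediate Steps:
V = 5 (V = Add(5, 0) = 5)
Add(Mul(V, Add(-18, Mul(-1, 24))), -10) = Add(Mul(5, Add(-18, Mul(-1, 24))), -10) = Add(Mul(5, Add(-18, -24)), -10) = Add(Mul(5, -42), -10) = Add(-210, -10) = -220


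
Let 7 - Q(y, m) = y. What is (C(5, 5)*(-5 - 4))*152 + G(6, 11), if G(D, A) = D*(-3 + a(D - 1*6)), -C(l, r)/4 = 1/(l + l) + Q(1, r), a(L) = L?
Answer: 166806/5 ≈ 33361.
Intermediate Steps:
Q(y, m) = 7 - y
C(l, r) = -24 - 2/l (C(l, r) = -4*(1/(l + l) + (7 - 1*1)) = -4*(1/(2*l) + (7 - 1)) = -4*(1/(2*l) + 6) = -4*(6 + 1/(2*l)) = -24 - 2/l)
G(D, A) = D*(-9 + D) (G(D, A) = D*(-3 + (D - 1*6)) = D*(-3 + (D - 6)) = D*(-3 + (-6 + D)) = D*(-9 + D))
(C(5, 5)*(-5 - 4))*152 + G(6, 11) = ((-24 - 2/5)*(-5 - 4))*152 + 6*(-9 + 6) = ((-24 - 2*⅕)*(-9))*152 + 6*(-3) = ((-24 - ⅖)*(-9))*152 - 18 = -122/5*(-9)*152 - 18 = (1098/5)*152 - 18 = 166896/5 - 18 = 166806/5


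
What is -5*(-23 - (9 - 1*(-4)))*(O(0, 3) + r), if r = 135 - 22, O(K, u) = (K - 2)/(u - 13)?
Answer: 20376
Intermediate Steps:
O(K, u) = (-2 + K)/(-13 + u)
r = 113
-5*(-23 - (9 - 1*(-4)))*(O(0, 3) + r) = -5*(-23 - (9 - 1*(-4)))*((-2 + 0)/(-13 + 3) + 113) = -5*(-23 - (9 + 4))*(-2/(-10) + 113) = -5*(-23 - 1*13)*(-1/10*(-2) + 113) = -5*(-23 - 13)*(1/5 + 113) = -(-180)*566/5 = -5*(-20376/5) = 20376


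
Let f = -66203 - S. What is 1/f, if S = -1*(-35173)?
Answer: -1/101376 ≈ -9.8643e-6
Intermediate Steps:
S = 35173
f = -101376 (f = -66203 - 1*35173 = -66203 - 35173 = -101376)
1/f = 1/(-101376) = -1/101376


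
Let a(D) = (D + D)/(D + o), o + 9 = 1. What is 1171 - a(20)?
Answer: 3503/3 ≈ 1167.7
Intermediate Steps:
o = -8 (o = -9 + 1 = -8)
a(D) = 2*D/(-8 + D) (a(D) = (D + D)/(D - 8) = (2*D)/(-8 + D) = 2*D/(-8 + D))
1171 - a(20) = 1171 - 2*20/(-8 + 20) = 1171 - 2*20/12 = 1171 - 1*10/3 = 1171 - 10/3 = 3503/3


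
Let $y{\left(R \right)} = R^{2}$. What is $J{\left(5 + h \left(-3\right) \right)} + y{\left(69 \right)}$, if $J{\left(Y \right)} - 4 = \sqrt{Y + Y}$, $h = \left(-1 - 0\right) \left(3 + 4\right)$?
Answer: $4765 + 2 \sqrt{13} \approx 4772.2$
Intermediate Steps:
$h = -7$ ($h = \left(-1 + 0\right) 7 = \left(-1\right) 7 = -7$)
$J{\left(Y \right)} = 4 + \sqrt{2} \sqrt{Y}$ ($J{\left(Y \right)} = 4 + \sqrt{Y + Y} = 4 + \sqrt{2 Y} = 4 + \sqrt{2} \sqrt{Y}$)
$J{\left(5 + h \left(-3\right) \right)} + y{\left(69 \right)} = \left(4 + \sqrt{2} \sqrt{5 - -21}\right) + 69^{2} = \left(4 + \sqrt{2} \sqrt{5 + 21}\right) + 4761 = \left(4 + \sqrt{2} \sqrt{26}\right) + 4761 = \left(4 + 2 \sqrt{13}\right) + 4761 = 4765 + 2 \sqrt{13}$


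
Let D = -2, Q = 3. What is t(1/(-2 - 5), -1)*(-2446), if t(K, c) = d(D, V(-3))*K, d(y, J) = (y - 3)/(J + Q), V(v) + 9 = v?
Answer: 12230/63 ≈ 194.13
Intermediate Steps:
V(v) = -9 + v
d(y, J) = (-3 + y)/(3 + J) (d(y, J) = (y - 3)/(J + 3) = (-3 + y)/(3 + J))
t(K, c) = 5*K/9 (t(K, c) = ((-3 - 2)/(3 + (-9 - 3)))*K = (-5/(3 - 12))*K = (-5/(-9))*K = (-1/9*(-5))*K = 5*K/9)
t(1/(-2 - 5), -1)*(-2446) = (5/(9*(-2 - 5)))*(-2446) = ((5/9)/(-7))*(-2446) = ((5/9)*(-1/7))*(-2446) = -5/63*(-2446) = 12230/63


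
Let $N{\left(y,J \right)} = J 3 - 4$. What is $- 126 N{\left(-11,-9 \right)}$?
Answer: $3906$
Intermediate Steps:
$N{\left(y,J \right)} = -4 + 3 J$ ($N{\left(y,J \right)} = 3 J - 4 = -4 + 3 J$)
$- 126 N{\left(-11,-9 \right)} = - 126 \left(-4 + 3 \left(-9\right)\right) = - 126 \left(-4 - 27\right) = \left(-126\right) \left(-31\right) = 3906$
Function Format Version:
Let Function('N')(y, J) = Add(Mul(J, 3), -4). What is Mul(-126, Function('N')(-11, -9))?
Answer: 3906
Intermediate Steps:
Function('N')(y, J) = Add(-4, Mul(3, J)) (Function('N')(y, J) = Add(Mul(3, J), -4) = Add(-4, Mul(3, J)))
Mul(-126, Function('N')(-11, -9)) = Mul(-126, Add(-4, Mul(3, -9))) = Mul(-126, Add(-4, -27)) = Mul(-126, -31) = 3906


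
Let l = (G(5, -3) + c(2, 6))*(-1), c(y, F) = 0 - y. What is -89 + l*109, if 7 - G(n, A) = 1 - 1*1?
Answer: -634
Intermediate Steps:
G(n, A) = 7 (G(n, A) = 7 - (1 - 1*1) = 7 - (1 - 1) = 7 - 1*0 = 7 + 0 = 7)
c(y, F) = -y
l = -5 (l = (7 - 1*2)*(-1) = (7 - 2)*(-1) = 5*(-1) = -5)
-89 + l*109 = -89 - 5*109 = -89 - 545 = -634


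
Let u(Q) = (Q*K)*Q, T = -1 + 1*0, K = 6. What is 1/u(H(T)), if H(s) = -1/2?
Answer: 2/3 ≈ 0.66667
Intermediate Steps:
T = -1 (T = -1 + 0 = -1)
H(s) = -1/2 (H(s) = -1*1/2 = -1/2)
u(Q) = 6*Q**2 (u(Q) = (Q*6)*Q = (6*Q)*Q = 6*Q**2)
1/u(H(T)) = 1/(6*(-1/2)**2) = 1/(6*(1/4)) = 1/(3/2) = 2/3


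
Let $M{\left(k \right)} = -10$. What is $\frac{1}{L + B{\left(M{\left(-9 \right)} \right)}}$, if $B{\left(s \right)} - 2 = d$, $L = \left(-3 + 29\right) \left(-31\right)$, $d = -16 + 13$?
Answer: $- \frac{1}{807} \approx -0.0012392$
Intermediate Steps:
$d = -3$
$L = -806$ ($L = 26 \left(-31\right) = -806$)
$B{\left(s \right)} = -1$ ($B{\left(s \right)} = 2 - 3 = -1$)
$\frac{1}{L + B{\left(M{\left(-9 \right)} \right)}} = \frac{1}{-806 - 1} = \frac{1}{-807} = - \frac{1}{807}$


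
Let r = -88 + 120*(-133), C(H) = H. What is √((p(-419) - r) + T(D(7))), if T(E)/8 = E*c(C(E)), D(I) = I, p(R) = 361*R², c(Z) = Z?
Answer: √63393961 ≈ 7962.0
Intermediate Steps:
r = -16048 (r = -88 - 15960 = -16048)
T(E) = 8*E² (T(E) = 8*(E*E) = 8*E²)
√((p(-419) - r) + T(D(7))) = √((361*(-419)² - 1*(-16048)) + 8*7²) = √((361*175561 + 16048) + 8*49) = √((63377521 + 16048) + 392) = √(63393569 + 392) = √63393961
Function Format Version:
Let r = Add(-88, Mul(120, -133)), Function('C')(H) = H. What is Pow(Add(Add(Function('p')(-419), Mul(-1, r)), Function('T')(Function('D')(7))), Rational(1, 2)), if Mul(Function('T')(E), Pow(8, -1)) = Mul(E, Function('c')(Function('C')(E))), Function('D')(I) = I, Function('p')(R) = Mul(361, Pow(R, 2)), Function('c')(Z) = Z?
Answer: Pow(63393961, Rational(1, 2)) ≈ 7962.0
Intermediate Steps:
r = -16048 (r = Add(-88, -15960) = -16048)
Function('T')(E) = Mul(8, Pow(E, 2)) (Function('T')(E) = Mul(8, Mul(E, E)) = Mul(8, Pow(E, 2)))
Pow(Add(Add(Function('p')(-419), Mul(-1, r)), Function('T')(Function('D')(7))), Rational(1, 2)) = Pow(Add(Add(Mul(361, Pow(-419, 2)), Mul(-1, -16048)), Mul(8, Pow(7, 2))), Rational(1, 2)) = Pow(Add(Add(Mul(361, 175561), 16048), Mul(8, 49)), Rational(1, 2)) = Pow(Add(Add(63377521, 16048), 392), Rational(1, 2)) = Pow(Add(63393569, 392), Rational(1, 2)) = Pow(63393961, Rational(1, 2))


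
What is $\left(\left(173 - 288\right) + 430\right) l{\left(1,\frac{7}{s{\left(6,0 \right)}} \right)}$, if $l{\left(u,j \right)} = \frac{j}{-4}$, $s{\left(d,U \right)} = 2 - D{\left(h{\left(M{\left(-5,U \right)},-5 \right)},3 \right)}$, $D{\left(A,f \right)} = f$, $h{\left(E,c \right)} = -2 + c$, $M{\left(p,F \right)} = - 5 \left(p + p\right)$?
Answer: $\frac{2205}{4} \approx 551.25$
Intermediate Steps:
$M{\left(p,F \right)} = - 10 p$ ($M{\left(p,F \right)} = - 5 \cdot 2 p = - 10 p$)
$s{\left(d,U \right)} = -1$ ($s{\left(d,U \right)} = 2 - 3 = -1$)
$l{\left(u,j \right)} = - \frac{j}{4}$ ($l{\left(u,j \right)} = j \left(- \frac{1}{4}\right) = - \frac{j}{4}$)
$\left(\left(173 - 288\right) + 430\right) l{\left(1,\frac{7}{s{\left(6,0 \right)}} \right)} = \left(\left(173 - 288\right) + 430\right) \left(- \frac{7 \frac{1}{-1}}{4}\right) = \left(-115 + 430\right) \left(- \frac{7 \left(-1\right)}{4}\right) = 315 \left(\left(- \frac{1}{4}\right) \left(-7\right)\right) = 315 \cdot \frac{7}{4} = \frac{2205}{4}$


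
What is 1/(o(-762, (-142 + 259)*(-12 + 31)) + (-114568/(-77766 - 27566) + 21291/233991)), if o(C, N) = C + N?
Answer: 2053895001/3003161471836 ≈ 0.00068391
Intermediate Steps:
1/(o(-762, (-142 + 259)*(-12 + 31)) + (-114568/(-77766 - 27566) + 21291/233991)) = 1/((-762 + (-142 + 259)*(-12 + 31)) + (-114568/(-77766 - 27566) + 21291/233991)) = 1/((-762 + 117*19) + (-114568/(-105332) + 21291*(1/233991))) = 1/((-762 + 2223) + (-114568*(-1/105332) + 7097/77997)) = 1/(1461 + (28642/26333 + 7097/77997)) = 1/(1461 + 2420875375/2053895001) = 1/(3003161471836/2053895001) = 2053895001/3003161471836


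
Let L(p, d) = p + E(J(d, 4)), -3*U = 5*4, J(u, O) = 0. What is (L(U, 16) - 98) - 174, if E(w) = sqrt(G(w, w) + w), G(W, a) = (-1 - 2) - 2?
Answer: -836/3 + I*sqrt(5) ≈ -278.67 + 2.2361*I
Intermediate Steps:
G(W, a) = -5 (G(W, a) = -3 - 2 = -5)
U = -20/3 (U = -5*4/3 = -1/3*20 = -20/3 ≈ -6.6667)
E(w) = sqrt(-5 + w)
L(p, d) = p + I*sqrt(5) (L(p, d) = p + sqrt(-5 + 0) = p + sqrt(-5) = p + I*sqrt(5))
(L(U, 16) - 98) - 174 = ((-20/3 + I*sqrt(5)) - 98) - 174 = (-314/3 + I*sqrt(5)) - 174 = -836/3 + I*sqrt(5)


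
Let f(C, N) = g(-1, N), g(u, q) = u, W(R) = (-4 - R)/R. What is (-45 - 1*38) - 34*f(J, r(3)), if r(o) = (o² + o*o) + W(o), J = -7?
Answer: -49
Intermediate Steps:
W(R) = (-4 - R)/R
r(o) = 2*o² + (-4 - o)/o (r(o) = (o² + o*o) + (-4 - o)/o = (o² + o²) + (-4 - o)/o = 2*o² + (-4 - o)/o)
f(C, N) = -1
(-45 - 1*38) - 34*f(J, r(3)) = (-45 - 1*38) - 34*(-1) = (-45 - 38) + 34 = -83 + 34 = -49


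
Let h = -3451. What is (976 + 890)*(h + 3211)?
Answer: -447840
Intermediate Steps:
(976 + 890)*(h + 3211) = (976 + 890)*(-3451 + 3211) = 1866*(-240) = -447840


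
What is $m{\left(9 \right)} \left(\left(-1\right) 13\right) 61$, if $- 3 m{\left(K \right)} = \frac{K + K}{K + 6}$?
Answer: $\frac{1586}{5} \approx 317.2$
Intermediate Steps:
$m{\left(K \right)} = - \frac{2 K}{3 \left(6 + K\right)}$ ($m{\left(K \right)} = - \frac{\left(K + K\right) \frac{1}{K + 6}}{3} = - \frac{2 K \frac{1}{6 + K}}{3} = - \frac{2 K}{3 \left(6 + K\right)}$)
$m{\left(9 \right)} \left(\left(-1\right) 13\right) 61 = \left(-2\right) 9 \frac{1}{18 + 3 \cdot 9} \left(\left(-1\right) 13\right) 61 = \left(-2\right) 9 \frac{1}{18 + 27} \left(-13\right) 61 = \left(-2\right) 9 \cdot \frac{1}{45} \left(-13\right) 61 = \left(- \frac{2}{5}\right) \left(-13\right) 61 = \frac{26}{5} \cdot 61 = \frac{1586}{5}$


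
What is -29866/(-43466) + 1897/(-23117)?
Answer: 303978660/502401761 ≈ 0.60505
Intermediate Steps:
-29866/(-43466) + 1897/(-23117) = -29866*(-1/43466) + 1897*(-1/23117) = 14933/21733 - 1897/23117 = 303978660/502401761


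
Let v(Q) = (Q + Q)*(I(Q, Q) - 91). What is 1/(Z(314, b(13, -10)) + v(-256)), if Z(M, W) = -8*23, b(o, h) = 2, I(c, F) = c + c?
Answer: 1/308552 ≈ 3.2409e-6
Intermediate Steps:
I(c, F) = 2*c
v(Q) = 2*Q*(-91 + 2*Q) (v(Q) = (Q + Q)*(2*Q - 91) = (2*Q)*(-91 + 2*Q) = 2*Q*(-91 + 2*Q))
Z(M, W) = -184
1/(Z(314, b(13, -10)) + v(-256)) = 1/(-184 + 2*(-256)*(-91 + 2*(-256))) = 1/(-184 + 2*(-256)*(-91 - 512)) = 1/(-184 + 2*(-256)*(-603)) = 1/(-184 + 308736) = 1/308552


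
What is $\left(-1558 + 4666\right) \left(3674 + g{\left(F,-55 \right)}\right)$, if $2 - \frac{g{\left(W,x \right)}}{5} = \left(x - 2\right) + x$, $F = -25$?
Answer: $13190352$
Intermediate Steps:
$g{\left(W,x \right)} = 20 - 10 x$ ($g{\left(W,x \right)} = 10 - 5 \left(\left(x - 2\right) + x\right) = 10 - 5 \left(\left(-2 + x\right) + x\right) = 10 - 5 \left(-2 + 2 x\right) = 10 - \left(-10 + 10 x\right) = 20 - 10 x$)
$\left(-1558 + 4666\right) \left(3674 + g{\left(F,-55 \right)}\right) = \left(-1558 + 4666\right) \left(3674 + \left(20 - -550\right)\right) = 3108 \left(3674 + \left(20 + 550\right)\right) = 3108 \left(3674 + 570\right) = 3108 \cdot 4244 = 13190352$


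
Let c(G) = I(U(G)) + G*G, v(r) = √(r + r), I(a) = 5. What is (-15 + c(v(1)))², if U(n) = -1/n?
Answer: 64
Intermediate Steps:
v(r) = √2*√r (v(r) = √(2*r) = √2*√r)
c(G) = 5 + G² (c(G) = 5 + G*G = 5 + G²)
(-15 + c(v(1)))² = (-15 + (5 + (√2*√1)²))² = (-15 + (5 + (√2*1)²))² = (-15 + (5 + (√2)²))² = (-15 + (5 + 2))² = (-15 + 7)² = (-8)² = 64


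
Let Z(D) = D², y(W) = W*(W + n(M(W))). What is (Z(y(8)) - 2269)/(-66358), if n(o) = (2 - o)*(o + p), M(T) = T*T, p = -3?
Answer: -911554595/66358 ≈ -13737.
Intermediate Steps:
M(T) = T²
n(o) = (-3 + o)*(2 - o) (n(o) = (2 - o)*(o - 3) = (2 - o)*(-3 + o) = (-3 + o)*(2 - o))
y(W) = W*(-6 + W - W⁴ + 5*W²) (y(W) = W*(W + (-6 - (W²)² + 5*W²)) = W*(W + (-6 - W⁴ + 5*W²)) = W*(-6 + W - W⁴ + 5*W²))
(Z(y(8)) - 2269)/(-66358) = ((8*(-6 + 8 - 1*8⁴ + 5*8²))² - 2269)/(-66358) = ((8*(-6 + 8 - 1*4096 + 5*64))² - 2269)*(-1/66358) = ((8*(-6 + 8 - 4096 + 320))² - 2269)*(-1/66358) = ((8*(-3774))² - 2269)*(-1/66358) = ((-30192)² - 2269)*(-1/66358) = (911556864 - 2269)*(-1/66358) = 911554595*(-1/66358) = -911554595/66358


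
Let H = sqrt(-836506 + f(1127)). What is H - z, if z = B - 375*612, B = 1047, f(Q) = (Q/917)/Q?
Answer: 228453 + I*sqrt(703408692917)/917 ≈ 2.2845e+5 + 914.61*I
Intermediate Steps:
f(Q) = 1/917 (f(Q) = (Q*(1/917))/Q = (Q/917)/Q = 1/917)
H = I*sqrt(703408692917)/917 (H = sqrt(-836506 + 1/917) = sqrt(-767076001/917) = I*sqrt(703408692917)/917 ≈ 914.61*I)
z = -228453 (z = 1047 - 375*612 = 1047 - 229500 = -228453)
H - z = I*sqrt(703408692917)/917 - 1*(-228453) = I*sqrt(703408692917)/917 + 228453 = 228453 + I*sqrt(703408692917)/917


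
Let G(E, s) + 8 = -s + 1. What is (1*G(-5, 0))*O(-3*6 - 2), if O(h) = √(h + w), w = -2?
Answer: -7*I*√22 ≈ -32.833*I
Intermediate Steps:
G(E, s) = -7 - s (G(E, s) = -8 + (-s + 1) = -8 + (1 - s) = -7 - s)
O(h) = √(-2 + h) (O(h) = √(h - 2) = √(-2 + h))
(1*G(-5, 0))*O(-3*6 - 2) = (1*(-7 - 1*0))*√(-2 + (-3*6 - 2)) = (1*(-7 + 0))*√(-2 + (-18 - 2)) = (1*(-7))*√(-2 - 20) = -7*I*√22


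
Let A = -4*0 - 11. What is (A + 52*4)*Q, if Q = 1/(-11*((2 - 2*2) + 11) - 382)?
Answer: -197/481 ≈ -0.40956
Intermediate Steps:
A = -11 (A = 0 - 11 = -11)
Q = -1/481 (Q = 1/(-11*((2 - 4) + 11) - 382) = 1/(-11*(-2 + 11) - 382) = 1/(-11*9 - 382) = 1/(-99 - 382) = 1/(-481) = -1/481 ≈ -0.0020790)
(A + 52*4)*Q = (-11 + 52*4)*(-1/481) = (-11 + 208)*(-1/481) = 197*(-1/481) = -197/481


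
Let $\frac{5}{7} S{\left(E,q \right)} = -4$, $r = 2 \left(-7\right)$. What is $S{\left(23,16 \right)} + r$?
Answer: $- \frac{98}{5} \approx -19.6$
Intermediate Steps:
$r = -14$
$S{\left(E,q \right)} = - \frac{28}{5}$ ($S{\left(E,q \right)} = \frac{7}{5} \left(-4\right) = - \frac{28}{5}$)
$S{\left(23,16 \right)} + r = - \frac{28}{5} - 14 = - \frac{98}{5}$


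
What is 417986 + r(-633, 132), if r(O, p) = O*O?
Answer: 818675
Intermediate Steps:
r(O, p) = O²
417986 + r(-633, 132) = 417986 + (-633)² = 417986 + 400689 = 818675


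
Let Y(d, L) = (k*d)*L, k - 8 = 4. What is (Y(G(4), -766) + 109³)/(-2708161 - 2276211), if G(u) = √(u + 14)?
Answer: -1295029/4984372 + 6894*√2/1246093 ≈ -0.25199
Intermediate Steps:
k = 12 (k = 8 + 4 = 12)
G(u) = √(14 + u)
Y(d, L) = 12*L*d (Y(d, L) = (12*d)*L = 12*L*d)
(Y(G(4), -766) + 109³)/(-2708161 - 2276211) = (12*(-766)*√(14 + 4) + 109³)/(-2708161 - 2276211) = (12*(-766)*√18 + 1295029)/(-4984372) = (12*(-766)*(3*√2) + 1295029)*(-1/4984372) = (-27576*√2 + 1295029)*(-1/4984372) = (1295029 - 27576*√2)*(-1/4984372) = -1295029/4984372 + 6894*√2/1246093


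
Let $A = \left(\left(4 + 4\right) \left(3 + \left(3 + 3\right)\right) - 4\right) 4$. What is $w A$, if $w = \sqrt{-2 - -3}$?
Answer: $272$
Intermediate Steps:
$A = 272$ ($A = \left(8 \left(3 + 6\right) - 4\right) 4 = \left(8 \cdot 9 - 4\right) 4 = \left(72 - 4\right) 4 = 68 \cdot 4 = 272$)
$w = 1$ ($w = \sqrt{-2 + \left(-2 + 5\right)} = \sqrt{-2 + 3} = \sqrt{1} = 1$)
$w A = 1 \cdot 272 = 272$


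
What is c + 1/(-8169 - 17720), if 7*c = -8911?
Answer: -32956698/25889 ≈ -1273.0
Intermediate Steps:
c = -1273 (c = (⅐)*(-8911) = -1273)
c + 1/(-8169 - 17720) = -1273 + 1/(-8169 - 17720) = -1273 + 1/(-25889) = -1273 - 1/25889 = -32956698/25889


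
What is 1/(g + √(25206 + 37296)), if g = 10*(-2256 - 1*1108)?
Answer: -16820/565793549 - √62502/1131587098 ≈ -2.9949e-5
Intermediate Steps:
g = -33640 (g = 10*(-2256 - 1108) = 10*(-3364) = -33640)
1/(g + √(25206 + 37296)) = 1/(-33640 + √(25206 + 37296)) = 1/(-33640 + √62502)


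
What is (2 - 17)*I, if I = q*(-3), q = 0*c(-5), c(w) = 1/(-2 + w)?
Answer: 0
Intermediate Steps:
q = 0 (q = 0/(-2 - 5) = 0/(-7) = 0*(-⅐) = 0)
I = 0 (I = 0*(-3) = 0)
(2 - 17)*I = (2 - 17)*0 = -15*0 = 0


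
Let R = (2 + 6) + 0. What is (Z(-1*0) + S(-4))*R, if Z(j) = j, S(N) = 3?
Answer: 24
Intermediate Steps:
R = 8 (R = 8 + 0 = 8)
(Z(-1*0) + S(-4))*R = (-1*0 + 3)*8 = (0 + 3)*8 = 3*8 = 24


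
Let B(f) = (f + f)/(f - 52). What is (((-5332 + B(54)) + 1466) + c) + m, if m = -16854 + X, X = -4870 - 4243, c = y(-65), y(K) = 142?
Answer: -29637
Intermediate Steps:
c = 142
X = -9113
B(f) = 2*f/(-52 + f) (B(f) = (2*f)/(-52 + f) = 2*f/(-52 + f))
m = -25967 (m = -16854 - 9113 = -25967)
(((-5332 + B(54)) + 1466) + c) + m = (((-5332 + 2*54/(-52 + 54)) + 1466) + 142) - 25967 = (((-5332 + 2*54/2) + 1466) + 142) - 25967 = (((-5332 + 2*54*(½)) + 1466) + 142) - 25967 = (((-5332 + 54) + 1466) + 142) - 25967 = ((-5278 + 1466) + 142) - 25967 = (-3812 + 142) - 25967 = -3670 - 25967 = -29637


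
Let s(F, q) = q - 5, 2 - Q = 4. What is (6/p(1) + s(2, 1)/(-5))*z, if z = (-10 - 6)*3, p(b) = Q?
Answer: 528/5 ≈ 105.60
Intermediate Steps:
Q = -2 (Q = 2 - 1*4 = 2 - 4 = -2)
s(F, q) = -5 + q
p(b) = -2
z = -48 (z = -16*3 = -48)
(6/p(1) + s(2, 1)/(-5))*z = (6/(-2) + (-5 + 1)/(-5))*(-48) = (6*(-½) - 4*(-⅕))*(-48) = (-3 + ⅘)*(-48) = -11/5*(-48) = 528/5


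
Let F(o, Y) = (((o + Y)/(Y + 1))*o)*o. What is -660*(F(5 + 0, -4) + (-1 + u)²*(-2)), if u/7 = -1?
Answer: 89980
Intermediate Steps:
u = -7 (u = 7*(-1) = -7)
F(o, Y) = o²*(Y + o)/(1 + Y) (F(o, Y) = (((Y + o)/(1 + Y))*o)*o = (o*(Y + o)/(1 + Y))*o = o²*(Y + o)/(1 + Y))
-660*(F(5 + 0, -4) + (-1 + u)²*(-2)) = -660*((5 + 0)²*(-4 + (5 + 0))/(1 - 4) + (-1 - 7)²*(-2)) = -660*(5²*(-4 + 5)/(-3) + (-8)²*(-2)) = -660*(25*(-⅓)*1 + 64*(-2)) = -660*(-25/3 - 128) = -660*(-409/3) = 89980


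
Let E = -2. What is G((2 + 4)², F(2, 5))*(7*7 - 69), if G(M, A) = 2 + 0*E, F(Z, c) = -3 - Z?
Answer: -40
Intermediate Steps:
G(M, A) = 2 (G(M, A) = 2 + 0*(-2) = 2 + 0 = 2)
G((2 + 4)², F(2, 5))*(7*7 - 69) = 2*(7*7 - 69) = 2*(49 - 69) = 2*(-20) = -40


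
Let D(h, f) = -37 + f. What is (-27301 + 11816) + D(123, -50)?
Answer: -15572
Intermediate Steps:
(-27301 + 11816) + D(123, -50) = (-27301 + 11816) + (-37 - 50) = -15485 - 87 = -15572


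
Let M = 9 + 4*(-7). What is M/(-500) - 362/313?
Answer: -175053/156500 ≈ -1.1185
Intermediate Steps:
M = -19 (M = 9 - 28 = -19)
M/(-500) - 362/313 = -19/(-500) - 362/313 = -19*(-1/500) - 362*1/313 = 19/500 - 362/313 = -175053/156500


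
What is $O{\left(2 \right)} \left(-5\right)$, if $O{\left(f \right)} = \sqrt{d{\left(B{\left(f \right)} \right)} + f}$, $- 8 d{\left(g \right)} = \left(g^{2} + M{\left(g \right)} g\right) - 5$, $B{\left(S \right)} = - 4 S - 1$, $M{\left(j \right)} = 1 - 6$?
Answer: $- \frac{5 i \sqrt{210}}{4} \approx - 18.114 i$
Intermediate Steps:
$M{\left(j \right)} = -5$ ($M{\left(j \right)} = 1 - 6 = -5$)
$B{\left(S \right)} = -1 - 4 S$
$d{\left(g \right)} = \frac{5}{8} - \frac{g^{2}}{8} + \frac{5 g}{8}$ ($d{\left(g \right)} = - \frac{\left(g^{2} - 5 g\right) - 5}{8} = - \frac{-5 + g^{2} - 5 g}{8} = \frac{5}{8} - \frac{g^{2}}{8} + \frac{5 g}{8}$)
$O{\left(f \right)} = \sqrt{- \frac{3 f}{2} - \frac{\left(-1 - 4 f\right)^{2}}{8}}$ ($O{\left(f \right)} = \sqrt{\left(\frac{5}{8} - \frac{\left(-1 - 4 f\right)^{2}}{8} + \frac{5 \left(-1 - 4 f\right)}{8}\right) + f} = \sqrt{\left(\frac{5}{8} - \frac{\left(-1 - 4 f\right)^{2}}{8} - \left(\frac{5}{8} + \frac{5 f}{2}\right)\right) + f} = \sqrt{\left(- \frac{5 f}{2} - \frac{\left(-1 - 4 f\right)^{2}}{8}\right) + f} = \sqrt{- \frac{3 f}{2} - \frac{\left(-1 - 4 f\right)^{2}}{8}}$)
$O{\left(2 \right)} \left(-5\right) = \frac{\sqrt{\left(-24\right) 2 - 2 \left(1 + 4 \cdot 2\right)^{2}}}{4} \left(-5\right) = \frac{\sqrt{-48 - 2 \left(1 + 8\right)^{2}}}{4} \left(-5\right) = \frac{\sqrt{-48 - 2 \cdot 9^{2}}}{4} \left(-5\right) = \frac{\sqrt{-48 - 162}}{4} \left(-5\right) = \frac{\sqrt{-210}}{4} \left(-5\right) = \frac{i \sqrt{210}}{4} \left(-5\right) = - \frac{5 i \sqrt{210}}{4}$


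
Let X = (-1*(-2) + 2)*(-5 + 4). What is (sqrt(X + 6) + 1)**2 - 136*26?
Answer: -3533 + 2*sqrt(2) ≈ -3530.2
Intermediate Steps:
X = -4 (X = (2 + 2)*(-1) = 4*(-1) = -4)
(sqrt(X + 6) + 1)**2 - 136*26 = (sqrt(-4 + 6) + 1)**2 - 136*26 = (sqrt(2) + 1)**2 - 3536 = (1 + sqrt(2))**2 - 3536 = -3536 + (1 + sqrt(2))**2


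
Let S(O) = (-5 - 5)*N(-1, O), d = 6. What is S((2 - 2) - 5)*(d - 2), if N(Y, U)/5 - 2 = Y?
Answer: -200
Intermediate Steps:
N(Y, U) = 10 + 5*Y
S(O) = -50 (S(O) = (-5 - 5)*(10 + 5*(-1)) = -10*(10 - 5) = -10*5 = -50)
S((2 - 2) - 5)*(d - 2) = -50*(6 - 2) = -50*4 = -200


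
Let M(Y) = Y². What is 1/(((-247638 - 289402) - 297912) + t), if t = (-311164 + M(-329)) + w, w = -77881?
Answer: -1/1115756 ≈ -8.9625e-7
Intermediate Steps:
t = -280804 (t = (-311164 + (-329)²) - 77881 = (-311164 + 108241) - 77881 = -202923 - 77881 = -280804)
1/(((-247638 - 289402) - 297912) + t) = 1/(((-247638 - 289402) - 297912) - 280804) = 1/((-537040 - 297912) - 280804) = 1/(-834952 - 280804) = 1/(-1115756) = -1/1115756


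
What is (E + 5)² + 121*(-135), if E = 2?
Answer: -16286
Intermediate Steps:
(E + 5)² + 121*(-135) = (2 + 5)² + 121*(-135) = 7² - 16335 = 49 - 16335 = -16286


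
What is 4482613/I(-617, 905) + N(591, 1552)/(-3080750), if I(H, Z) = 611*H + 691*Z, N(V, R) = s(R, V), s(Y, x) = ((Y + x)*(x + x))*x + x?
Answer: -9421099850327/20135782000 ≈ -467.88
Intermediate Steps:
s(Y, x) = x + 2*x**2*(Y + x) (s(Y, x) = ((Y + x)*(2*x))*x + x = (2*x*(Y + x))*x + x = 2*x**2*(Y + x) + x = x + 2*x**2*(Y + x))
N(V, R) = V*(1 + 2*V**2 + 2*R*V)
4482613/I(-617, 905) + N(591, 1552)/(-3080750) = 4482613/(611*(-617) + 691*905) + (591*(1 + 2*591**2 + 2*1552*591))/(-3080750) = 4482613/(-376987 + 625355) + (591*(1 + 2*349281 + 1834464))*(-1/3080750) = 4482613/248368 + (591*(1 + 698562 + 1834464))*(-1/3080750) = 4482613*(1/248368) + (591*2533027)*(-1/3080750) = 235927/13072 + 1497018957*(-1/3080750) = 235927/13072 - 1497018957/3080750 = -9421099850327/20135782000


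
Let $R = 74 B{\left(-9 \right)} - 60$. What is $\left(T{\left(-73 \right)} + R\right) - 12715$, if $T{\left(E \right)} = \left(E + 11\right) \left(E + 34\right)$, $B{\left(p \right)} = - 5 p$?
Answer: $-7027$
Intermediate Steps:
$R = 3270$ ($R = 74 \left(\left(-5\right) \left(-9\right)\right) - 60 = 74 \cdot 45 - 60 = 3330 - 60 = 3270$)
$T{\left(E \right)} = \left(11 + E\right) \left(34 + E\right)$
$\left(T{\left(-73 \right)} + R\right) - 12715 = \left(\left(374 + \left(-73\right)^{2} + 45 \left(-73\right)\right) + 3270\right) - 12715 = \left(\left(374 + 5329 - 3285\right) + 3270\right) - 12715 = \left(2418 + 3270\right) - 12715 = 5688 - 12715 = -7027$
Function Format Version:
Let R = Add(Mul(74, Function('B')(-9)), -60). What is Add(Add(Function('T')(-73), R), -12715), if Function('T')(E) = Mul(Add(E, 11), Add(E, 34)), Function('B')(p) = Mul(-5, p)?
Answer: -7027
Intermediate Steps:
R = 3270 (R = Add(Mul(74, Mul(-5, -9)), -60) = Add(Mul(74, 45), -60) = Add(3330, -60) = 3270)
Function('T')(E) = Mul(Add(11, E), Add(34, E))
Add(Add(Function('T')(-73), R), -12715) = Add(Add(Add(374, Pow(-73, 2), Mul(45, -73)), 3270), -12715) = Add(Add(Add(374, 5329, -3285), 3270), -12715) = Add(Add(2418, 3270), -12715) = Add(5688, -12715) = -7027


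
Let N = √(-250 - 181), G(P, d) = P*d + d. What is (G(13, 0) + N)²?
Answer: -431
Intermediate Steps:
G(P, d) = d + P*d
N = I*√431 (N = √(-431) = I*√431 ≈ 20.761*I)
(G(13, 0) + N)² = (0*(1 + 13) + I*√431)² = (0*14 + I*√431)² = (0 + I*√431)² = (I*√431)² = -431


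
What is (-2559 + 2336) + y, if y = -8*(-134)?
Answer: 849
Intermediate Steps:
y = 1072
(-2559 + 2336) + y = (-2559 + 2336) + 1072 = -223 + 1072 = 849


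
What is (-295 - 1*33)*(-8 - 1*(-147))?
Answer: -45592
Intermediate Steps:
(-295 - 1*33)*(-8 - 1*(-147)) = (-295 - 33)*(-8 + 147) = -328*139 = -45592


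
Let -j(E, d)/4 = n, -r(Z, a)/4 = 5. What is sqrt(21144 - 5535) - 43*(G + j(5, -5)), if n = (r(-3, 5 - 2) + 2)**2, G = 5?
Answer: 55513 + 11*sqrt(129) ≈ 55638.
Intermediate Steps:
r(Z, a) = -20 (r(Z, a) = -4*5 = -20)
n = 324 (n = (-20 + 2)**2 = (-18)**2 = 324)
j(E, d) = -1296 (j(E, d) = -4*324 = -1296)
sqrt(21144 - 5535) - 43*(G + j(5, -5)) = sqrt(21144 - 5535) - 43*(5 - 1296) = sqrt(15609) - 43*(-1291) = 11*sqrt(129) - 1*(-55513) = 11*sqrt(129) + 55513 = 55513 + 11*sqrt(129)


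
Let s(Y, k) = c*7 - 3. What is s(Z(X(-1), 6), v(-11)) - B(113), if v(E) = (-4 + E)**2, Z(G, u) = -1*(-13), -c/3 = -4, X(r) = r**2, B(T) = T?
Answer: -32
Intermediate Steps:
c = 12 (c = -3*(-4) = 12)
Z(G, u) = 13
s(Y, k) = 81 (s(Y, k) = 12*7 - 3 = 84 - 3 = 81)
s(Z(X(-1), 6), v(-11)) - B(113) = 81 - 1*113 = 81 - 113 = -32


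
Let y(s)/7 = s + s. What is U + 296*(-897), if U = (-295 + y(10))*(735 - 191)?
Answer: -349832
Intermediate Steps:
y(s) = 14*s (y(s) = 7*(s + s) = 7*(2*s) = 14*s)
U = -84320 (U = (-295 + 14*10)*(735 - 191) = (-295 + 140)*544 = -155*544 = -84320)
U + 296*(-897) = -84320 + 296*(-897) = -84320 - 265512 = -349832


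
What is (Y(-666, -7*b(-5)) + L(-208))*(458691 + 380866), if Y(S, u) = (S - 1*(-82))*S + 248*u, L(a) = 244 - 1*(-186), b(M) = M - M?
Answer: 326901667318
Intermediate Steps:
b(M) = 0
L(a) = 430 (L(a) = 244 + 186 = 430)
Y(S, u) = 248*u + S*(82 + S) (Y(S, u) = (S + 82)*S + 248*u = (82 + S)*S + 248*u = S*(82 + S) + 248*u = 248*u + S*(82 + S))
(Y(-666, -7*b(-5)) + L(-208))*(458691 + 380866) = (((-666)² + 82*(-666) + 248*(-7*0)) + 430)*(458691 + 380866) = ((443556 - 54612 + 248*0) + 430)*839557 = ((443556 - 54612 + 0) + 430)*839557 = (388944 + 430)*839557 = 389374*839557 = 326901667318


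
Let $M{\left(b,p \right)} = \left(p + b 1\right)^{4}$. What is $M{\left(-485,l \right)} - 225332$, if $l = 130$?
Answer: $15882075293$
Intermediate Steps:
$M{\left(b,p \right)} = \left(b + p\right)^{4}$ ($M{\left(b,p \right)} = \left(p + b\right)^{4} = \left(b + p\right)^{4}$)
$M{\left(-485,l \right)} - 225332 = \left(-485 + 130\right)^{4} - 225332 = \left(-355\right)^{4} - 225332 = 15882300625 - 225332 = 15882075293$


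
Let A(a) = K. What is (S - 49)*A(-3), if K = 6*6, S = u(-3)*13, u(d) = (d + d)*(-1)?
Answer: 1044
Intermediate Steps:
u(d) = -2*d (u(d) = (2*d)*(-1) = -2*d)
S = 78 (S = -2*(-3)*13 = 6*13 = 78)
K = 36
A(a) = 36
(S - 49)*A(-3) = (78 - 49)*36 = 29*36 = 1044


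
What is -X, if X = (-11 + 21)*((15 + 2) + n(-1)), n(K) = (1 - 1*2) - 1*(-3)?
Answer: -190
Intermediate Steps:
n(K) = 2 (n(K) = (1 - 2) + 3 = -1 + 3 = 2)
X = 190 (X = (-11 + 21)*((15 + 2) + 2) = 10*(17 + 2) = 10*19 = 190)
-X = -1*190 = -190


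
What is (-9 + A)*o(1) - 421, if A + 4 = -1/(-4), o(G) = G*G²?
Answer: -1735/4 ≈ -433.75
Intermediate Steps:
o(G) = G³
A = -15/4 (A = -4 - 1/(-4) = -4 - 1*(-¼) = -4 + ¼ = -15/4 ≈ -3.7500)
(-9 + A)*o(1) - 421 = (-9 - 15/4)*1³ - 421 = -51/4*1 - 421 = -51/4 - 421 = -1735/4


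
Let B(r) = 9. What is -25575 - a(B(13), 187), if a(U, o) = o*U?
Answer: -27258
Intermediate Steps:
a(U, o) = U*o
-25575 - a(B(13), 187) = -25575 - 9*187 = -25575 - 1*1683 = -25575 - 1683 = -27258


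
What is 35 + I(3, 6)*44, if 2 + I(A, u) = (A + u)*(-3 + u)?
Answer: 1135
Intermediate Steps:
I(A, u) = -2 + (-3 + u)*(A + u) (I(A, u) = -2 + (A + u)*(-3 + u) = -2 + (-3 + u)*(A + u))
35 + I(3, 6)*44 = 35 + (-2 + 6**2 - 3*3 - 3*6 + 3*6)*44 = 35 + (-2 + 36 - 9 - 18 + 18)*44 = 35 + 25*44 = 35 + 1100 = 1135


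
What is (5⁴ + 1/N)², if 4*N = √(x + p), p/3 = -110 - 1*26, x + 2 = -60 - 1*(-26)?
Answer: 43359371/111 - 2500*I*√111/111 ≈ 3.9063e+5 - 237.29*I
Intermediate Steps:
x = -36 (x = -2 + (-60 - 1*(-26)) = -2 + (-60 + 26) = -2 - 34 = -36)
p = -408 (p = 3*(-110 - 1*26) = 3*(-110 - 26) = 3*(-136) = -408)
N = I*√111/2 (N = √(-36 - 408)/4 = √(-444)/4 = (2*I*√111)/4 = I*√111/2 ≈ 5.2678*I)
(5⁴ + 1/N)² = (5⁴ + 1/(I*√111/2))² = (625 - 2*I*√111/111)²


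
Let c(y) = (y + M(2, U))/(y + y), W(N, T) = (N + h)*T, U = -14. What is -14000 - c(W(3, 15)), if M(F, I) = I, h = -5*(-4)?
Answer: -9660331/690 ≈ -14000.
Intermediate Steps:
h = 20
W(N, T) = T*(20 + N) (W(N, T) = (N + 20)*T = (20 + N)*T = T*(20 + N))
c(y) = (-14 + y)/(2*y) (c(y) = (y - 14)/(y + y) = (-14 + y)/((2*y)) = (-14 + y)*(1/(2*y)) = (-14 + y)/(2*y))
-14000 - c(W(3, 15)) = -14000 - (-14 + 15*(20 + 3))/(2*(15*(20 + 3))) = -14000 - (-14 + 15*23)/(2*(15*23)) = -14000 - (-14 + 345)/(2*345) = -14000 - 331/(2*345) = -14000 - 1*331/690 = -14000 - 331/690 = -9660331/690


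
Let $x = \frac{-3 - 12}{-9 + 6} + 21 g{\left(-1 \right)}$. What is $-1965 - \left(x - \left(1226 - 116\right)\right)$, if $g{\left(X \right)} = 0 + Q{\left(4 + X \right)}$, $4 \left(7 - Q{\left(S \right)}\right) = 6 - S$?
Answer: $- \frac{3965}{4} \approx -991.25$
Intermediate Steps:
$Q{\left(S \right)} = \frac{11}{2} + \frac{S}{4}$ ($Q{\left(S \right)} = 7 - \frac{6 - S}{4} = 7 + \left(- \frac{3}{2} + \frac{S}{4}\right) = \frac{11}{2} + \frac{S}{4}$)
$g{\left(X \right)} = \frac{13}{2} + \frac{X}{4}$ ($g{\left(X \right)} = 0 + \left(\frac{11}{2} + \frac{4 + X}{4}\right) = 0 + \left(\frac{11}{2} + \left(1 + \frac{X}{4}\right)\right) = 0 + \left(\frac{13}{2} + \frac{X}{4}\right) = \frac{13}{2} + \frac{X}{4}$)
$x = \frac{545}{4}$ ($x = \frac{-3 - 12}{-9 + 6} + 21 \left(\frac{13}{2} + \frac{1}{4} \left(-1\right)\right) = - \frac{15}{-3} + 21 \left(\frac{13}{2} - \frac{1}{4}\right) = \left(-15\right) \left(- \frac{1}{3}\right) + 21 \cdot \frac{25}{4} = 5 + \frac{525}{4} = \frac{545}{4} \approx 136.25$)
$-1965 - \left(x - \left(1226 - 116\right)\right) = -1965 - \left(\frac{545}{4} - \left(1226 - 116\right)\right) = -1965 - \left(\frac{545}{4} - 1110\right) = -1965 - - \frac{3895}{4} = -1965 + \frac{3895}{4} = - \frac{3965}{4}$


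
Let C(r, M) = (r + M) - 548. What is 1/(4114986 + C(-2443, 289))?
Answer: 1/4112284 ≈ 2.4317e-7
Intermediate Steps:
C(r, M) = -548 + M + r (C(r, M) = (M + r) - 548 = -548 + M + r)
1/(4114986 + C(-2443, 289)) = 1/(4114986 + (-548 + 289 - 2443)) = 1/(4114986 - 2702) = 1/4112284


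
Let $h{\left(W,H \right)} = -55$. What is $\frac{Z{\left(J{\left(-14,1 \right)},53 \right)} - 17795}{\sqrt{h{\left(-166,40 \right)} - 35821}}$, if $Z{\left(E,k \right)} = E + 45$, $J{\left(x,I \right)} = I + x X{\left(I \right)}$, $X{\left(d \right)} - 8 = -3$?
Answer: $\frac{17819 i \sqrt{8969}}{17938} \approx 94.077 i$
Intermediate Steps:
$X{\left(d \right)} = 5$ ($X{\left(d \right)} = 8 - 3 = 5$)
$J{\left(x,I \right)} = I + 5 x$ ($J{\left(x,I \right)} = I + x 5 = I + 5 x$)
$Z{\left(E,k \right)} = 45 + E$
$\frac{Z{\left(J{\left(-14,1 \right)},53 \right)} - 17795}{\sqrt{h{\left(-166,40 \right)} - 35821}} = \frac{\left(45 + \left(1 + 5 \left(-14\right)\right)\right) - 17795}{\sqrt{-55 - 35821}} = \frac{\left(45 + \left(1 - 70\right)\right) - 17795}{\sqrt{-35876}} = \frac{\left(45 - 69\right) - 17795}{2 i \sqrt{8969}} = \left(-24 - 17795\right) \left(- \frac{i \sqrt{8969}}{17938}\right) = - 17819 \left(- \frac{i \sqrt{8969}}{17938}\right) = \frac{17819 i \sqrt{8969}}{17938}$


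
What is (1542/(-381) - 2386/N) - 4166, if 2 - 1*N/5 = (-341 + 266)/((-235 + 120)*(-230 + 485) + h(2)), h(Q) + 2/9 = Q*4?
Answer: -295106401822/66933445 ≈ -4409.0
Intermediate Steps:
h(Q) = -2/9 + 4*Q (h(Q) = -2/9 + Q*4 = -2/9 + 4*Q)
N = 527035/52771 (N = 10 - 5*(-341 + 266)/((-235 + 120)*(-230 + 485) + (-2/9 + 4*2)) = 10 - (-375)/(-115*255 + (-2/9 + 8)) = 10 - (-375)/(-29325 + 70/9) = 10 - (-375)/(-263855/9) = 10 - (-375)*(-9)/263855 = 10 - 5*135/52771 = 10 - 675/52771 = 527035/52771 ≈ 9.9872)
(1542/(-381) - 2386/N) - 4166 = (1542/(-381) - 2386/527035/52771) - 4166 = (1542*(-1/381) - 2386*52771/527035) - 4166 = (-514/127 - 125911606/527035) - 4166 = -16261669952/66933445 - 4166 = -295106401822/66933445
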